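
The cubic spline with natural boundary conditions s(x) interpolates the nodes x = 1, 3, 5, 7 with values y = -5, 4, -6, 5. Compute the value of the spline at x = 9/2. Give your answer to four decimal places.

Let M_i = s''(x_i). Step sizes h_i = 2, 2, 2; slopes of the chords Δ_i = (y_(i+1) - y_i)/h_i = 9/2, -5, 11/2.
  2·M_0 + 8·M_1 + 2·M_2 = 6(Δ_1 - Δ_0) = -57
  2·M_1 + 8·M_2 + 2·M_3 = 6(Δ_2 - Δ_1) = 63
Natural end conditions: M_0 = M_3 = 0.
Solving the tridiagonal system: M_0 = 0, M_1 = -97/10, M_2 = 103/10, M_3 = 0.
On [3, 5], s(x) = 4 - 59/30·(x - 3) - 97/20·(x - 3)² + 5/3·(x - 3)³.
With (x - 3) = 3/2: s(9/2) = -339/80.

-4.2375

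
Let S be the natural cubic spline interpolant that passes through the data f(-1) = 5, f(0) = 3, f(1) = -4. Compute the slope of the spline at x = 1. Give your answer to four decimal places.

Put M_i = S'' at the i-th knot. Here h = (1, 1) and Δ = (-2, -7), so the interior equations h_(i-1)·M_(i-1) + 2(h_(i-1)+h_i)·M_i + h_i·M_(i+1) = 6(Δ_i − Δ_(i-1)) read
  1·M_0 + 4·M_1 + 1·M_2 = 6(Δ_1 - Δ_0) = -30
Natural end conditions: M_0 = M_2 = 0.
Solving: M_0 = 0, M_1 = -15/2, M_2 = 0.
On [0, 1], S'(x) = b_1 + 2c_1·x + 3d_1·x² with b_1 = Δ_1 - h_1(2M_1 + M_2)/6 = -9/2, c_1 = M_1/2 = -15/4, d_1 = (M_2 - M_1)/(6h_1) = 5/4. So S'(1) = -33/4.

-8.2500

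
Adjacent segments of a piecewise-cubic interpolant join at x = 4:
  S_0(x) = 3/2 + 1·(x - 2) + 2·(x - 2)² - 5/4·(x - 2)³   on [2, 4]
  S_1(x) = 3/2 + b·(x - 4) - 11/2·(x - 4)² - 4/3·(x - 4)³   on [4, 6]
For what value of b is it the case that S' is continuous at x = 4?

-6

S_0'(x) = 1 + 4·(x - 2) - 15/4·(x - 2)², so S_0'(4) = -6. On the right, S_1'(4) = b, so b = -6.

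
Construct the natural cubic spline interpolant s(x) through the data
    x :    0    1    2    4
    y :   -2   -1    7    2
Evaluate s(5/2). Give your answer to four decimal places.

8.5462

Put M_i = s'' at the i-th knot. Here h = (1, 1, 2) and Δ = (1, 8, -5/2), so the interior equations h_(i-1)·M_(i-1) + 2(h_(i-1)+h_i)·M_i + h_i·M_(i+1) = 6(Δ_i − Δ_(i-1)) read
  1·M_0 + 4·M_1 + 1·M_2 = 6(Δ_1 - Δ_0) = 42
  1·M_1 + 6·M_2 + 2·M_3 = 6(Δ_2 - Δ_1) = -63
Natural end conditions: M_0 = M_3 = 0.
Solving: M_0 = 0, M_1 = 315/23, M_2 = -294/23, M_3 = 0.
On [2, 4], s(x) = 7 + 277/46·(x - 2) - 147/23·(x - 2)² + 49/46·(x - 2)³.
With (x - 2) = 1/2: s(5/2) = 3145/368.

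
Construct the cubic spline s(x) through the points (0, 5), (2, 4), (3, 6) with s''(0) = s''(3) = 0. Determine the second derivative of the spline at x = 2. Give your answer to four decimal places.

2.5000

Let M_i = s''(x_i). Step sizes h_i = 2, 1; slopes of the chords Δ_i = (y_(i+1) - y_i)/h_i = -1/2, 2.
  2·M_0 + 6·M_1 + 1·M_2 = 6(Δ_1 - Δ_0) = 15
Natural end conditions: M_0 = M_2 = 0.
Forward elimination and back-substitution give M_0 = 0, M_1 = 5/2, M_2 = 0.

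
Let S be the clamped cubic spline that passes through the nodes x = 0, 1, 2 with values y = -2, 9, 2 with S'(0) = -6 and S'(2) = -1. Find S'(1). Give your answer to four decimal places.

4.7500

Let M_i = S''(x_i). Step sizes h_i = 1, 1; slopes of the chords Δ_i = (y_(i+1) - y_i)/h_i = 11, -7.
  1·M_0 + 4·M_1 + 1·M_2 = 6(Δ_1 - Δ_0) = -108
Clamped end conditions give two more equations: 2h_0·M_0 + h_0·M_1 = 6(Δ_0 - S'(0)) = 102 and h_1·M_1 + 2h_1·M_2 = 6(S'(2) - Δ_1) = 36.
Forward elimination and back-substitution give M_0 = 161/2, M_1 = -59, M_2 = 95/2.
On [1, 2], S'(x) = b_1 + 2c_1·(x - 1) + 3d_1·(x - 1)² with b_1 = Δ_1 - h_1(2M_1 + M_2)/6 = 19/4, c_1 = M_1/2 = -59/2, d_1 = (M_2 - M_1)/(6h_1) = 71/4. So S'(1) = 19/4.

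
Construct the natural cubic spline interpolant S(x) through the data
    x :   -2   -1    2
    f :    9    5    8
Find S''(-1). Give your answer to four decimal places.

3.7500

Let M_i = S''(x_i). Step sizes h_i = 1, 3; slopes of the chords Δ_i = (y_(i+1) - y_i)/h_i = -4, 1.
  1·M_0 + 8·M_1 + 3·M_2 = 6(Δ_1 - Δ_0) = 30
Natural end conditions: M_0 = M_2 = 0.
Solving: M_0 = 0, M_1 = 15/4, M_2 = 0.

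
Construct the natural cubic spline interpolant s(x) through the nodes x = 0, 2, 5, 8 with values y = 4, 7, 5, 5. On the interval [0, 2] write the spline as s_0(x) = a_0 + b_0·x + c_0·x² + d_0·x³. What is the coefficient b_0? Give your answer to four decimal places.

2.0045

Write M_i for s''(x_i). With h_i = 2, 3, 3 and divided differences Δ_i = 3/2, -2/3, 0, the continuity of s' gives the tridiagonal system
  2·M_0 + 10·M_1 + 3·M_2 = 6(Δ_1 - Δ_0) = -13
  3·M_1 + 12·M_2 + 3·M_3 = 6(Δ_2 - Δ_1) = 4
Natural end conditions: M_0 = M_3 = 0.
Solving the tridiagonal system: M_0 = 0, M_1 = -56/37, M_2 = 79/111, M_3 = 0.
On [0, 2], with s_0(x) = a_0 + b_0·x + c_0·x² + d_0·x³: c_0 = M_0/2 = 0, d_0 = (M_1 - M_0)/(6h_0) = -14/111, b_0 = Δ_0 - h_0(2M_0 + M_1)/6 = 445/222.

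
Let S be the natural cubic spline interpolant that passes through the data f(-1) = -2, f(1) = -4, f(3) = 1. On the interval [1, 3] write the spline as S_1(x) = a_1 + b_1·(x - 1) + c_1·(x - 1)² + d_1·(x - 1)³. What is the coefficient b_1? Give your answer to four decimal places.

0.7500

Write M_i for S''(x_i). With h_i = 2, 2 and divided differences Δ_i = -1, 5/2, the continuity of S' gives the tridiagonal system
  2·M_0 + 8·M_1 + 2·M_2 = 6(Δ_1 - Δ_0) = 21
Natural end conditions: M_0 = M_2 = 0.
Solving the tridiagonal system: M_0 = 0, M_1 = 21/8, M_2 = 0.
On [1, 3], with S_1(x) = a_1 + b_1·(x - 1) + c_1·(x - 1)² + d_1·(x - 1)³: c_1 = M_1/2 = 21/16, d_1 = (M_2 - M_1)/(6h_1) = -7/32, b_1 = Δ_1 - h_1(2M_1 + M_2)/6 = 3/4.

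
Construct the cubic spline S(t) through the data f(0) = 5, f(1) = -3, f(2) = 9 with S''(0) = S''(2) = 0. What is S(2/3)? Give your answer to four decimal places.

-2.1852

Write M_i for S''(x_i). With h_i = 1, 1 and divided differences Δ_i = -8, 12, the continuity of S' gives the tridiagonal system
  1·M_0 + 4·M_1 + 1·M_2 = 6(Δ_1 - Δ_0) = 120
Natural end conditions: M_0 = M_2 = 0.
Hence M_0 = 0, M_1 = 30, M_2 = 0.
On [0, 1], S(t) = 5 - 13·t + 0·t² + 5·t³.
With t = 2/3: S(2/3) = -59/27.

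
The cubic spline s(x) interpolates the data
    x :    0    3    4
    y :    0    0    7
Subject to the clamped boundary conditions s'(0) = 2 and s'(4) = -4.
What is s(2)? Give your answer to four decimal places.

Write m_i for s''(x_i). With h_i = 3, 1 and divided differences Δ_i = 0, 7, the continuity of s' gives the tridiagonal system
  3·m_0 + 8·m_1 + 1·m_2 = 6(Δ_1 - Δ_0) = 42
Clamped end conditions give two more equations: 2h_0·m_0 + h_0·m_1 = 6(Δ_0 - s'(0)) = -12 and h_1·m_1 + 2h_1·m_2 = 6(s'(4) - Δ_1) = -66.
Hence m_0 = -35/4, m_1 = 27/2, m_2 = -159/4.
On [0, 3], s(x) = 0 + 2·x - 35/8·x² + 89/72·x³.
With x = 2: s(2) = -65/18.

-3.6111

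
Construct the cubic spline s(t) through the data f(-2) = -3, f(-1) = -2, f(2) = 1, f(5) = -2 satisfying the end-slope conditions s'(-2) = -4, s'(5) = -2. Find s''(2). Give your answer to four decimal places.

Put σ_i = s'' at the i-th knot. Here h = (1, 3, 3) and Δ = (1, 1, -1), so the interior equations h_(i-1)·σ_(i-1) + 2(h_(i-1)+h_i)·σ_i + h_i·σ_(i+1) = 6(Δ_i − Δ_(i-1)) read
  1·σ_0 + 8·σ_1 + 3·σ_2 = 6(Δ_1 - Δ_0) = 0
  3·σ_1 + 12·σ_2 + 3·σ_3 = 6(Δ_2 - Δ_1) = -12
Clamped end conditions give two more equations: 2h_0·σ_0 + h_0·σ_1 = 6(Δ_0 - s'(-2)) = 30 and h_2·σ_2 + 2h_2·σ_3 = 6(s'(5) - Δ_2) = -6.
Hence σ_0 = 494/31, σ_1 = -58/31, σ_2 = -10/31, σ_3 = -26/31.

-0.3226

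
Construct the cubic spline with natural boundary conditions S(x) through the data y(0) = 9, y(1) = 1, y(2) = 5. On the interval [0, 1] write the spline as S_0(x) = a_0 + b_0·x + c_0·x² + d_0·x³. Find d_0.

Write M_i for S''(x_i). With h_i = 1, 1 and divided differences Δ_i = -8, 4, the continuity of S' gives the tridiagonal system
  1·M_0 + 4·M_1 + 1·M_2 = 6(Δ_1 - Δ_0) = 72
Natural end conditions: M_0 = M_2 = 0.
Solving the tridiagonal system: M_0 = 0, M_1 = 18, M_2 = 0.
On [0, 1], with S_0(x) = a_0 + b_0·x + c_0·x² + d_0·x³: c_0 = M_0/2 = 0, d_0 = (M_1 - M_0)/(6h_0) = 3, b_0 = Δ_0 - h_0(2M_0 + M_1)/6 = -11.

3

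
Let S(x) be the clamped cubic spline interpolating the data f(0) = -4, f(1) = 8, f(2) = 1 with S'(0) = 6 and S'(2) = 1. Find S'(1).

Let σ_i = S''(x_i). Step sizes h_i = 1, 1; slopes of the chords Δ_i = (y_(i+1) - y_i)/h_i = 12, -7.
  1·σ_0 + 4·σ_1 + 1·σ_2 = 6(Δ_1 - Δ_0) = -114
Clamped end conditions give two more equations: 2h_0·σ_0 + h_0·σ_1 = 6(Δ_0 - S'(0)) = 36 and h_1·σ_1 + 2h_1·σ_2 = 6(S'(2) - Δ_1) = 48.
Solving the tridiagonal system: σ_0 = 44, σ_1 = -52, σ_2 = 50.
On [1, 2], S'(x) = b_1 + 2c_1·(x - 1) + 3d_1·(x - 1)² with b_1 = Δ_1 - h_1(2σ_1 + σ_2)/6 = 2, c_1 = σ_1/2 = -26, d_1 = (σ_2 - σ_1)/(6h_1) = 17. So S'(1) = 2.

2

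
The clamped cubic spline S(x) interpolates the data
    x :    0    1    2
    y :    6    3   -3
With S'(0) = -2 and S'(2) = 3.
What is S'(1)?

Put M_i = S'' at the i-th knot. Here h = (1, 1) and Δ = (-3, -6), so the interior equations h_(i-1)·M_(i-1) + 2(h_(i-1)+h_i)·M_i + h_i·M_(i+1) = 6(Δ_i − Δ_(i-1)) read
  1·M_0 + 4·M_1 + 1·M_2 = 6(Δ_1 - Δ_0) = -18
Clamped end conditions give two more equations: 2h_0·M_0 + h_0·M_1 = 6(Δ_0 - S'(0)) = -6 and h_1·M_1 + 2h_1·M_2 = 6(S'(2) - Δ_1) = 54.
Solving the tridiagonal system: M_0 = 4, M_1 = -14, M_2 = 34.
On [1, 2], S'(x) = b_1 + 2c_1·(x - 1) + 3d_1·(x - 1)² with b_1 = Δ_1 - h_1(2M_1 + M_2)/6 = -7, c_1 = M_1/2 = -7, d_1 = (M_2 - M_1)/(6h_1) = 8. So S'(1) = -7.

-7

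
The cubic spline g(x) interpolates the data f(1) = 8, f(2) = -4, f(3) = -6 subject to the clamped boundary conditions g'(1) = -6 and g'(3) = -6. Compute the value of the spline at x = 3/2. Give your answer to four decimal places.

2.1875

Put σ_i = g'' at the i-th knot. Here h = (1, 1) and Δ = (-12, -2), so the interior equations h_(i-1)·σ_(i-1) + 2(h_(i-1)+h_i)·σ_i + h_i·σ_(i+1) = 6(Δ_i − Δ_(i-1)) read
  1·σ_0 + 4·σ_1 + 1·σ_2 = 6(Δ_1 - Δ_0) = 60
Clamped end conditions give two more equations: 2h_0·σ_0 + h_0·σ_1 = 6(Δ_0 - g'(1)) = -36 and h_1·σ_1 + 2h_1·σ_2 = 6(g'(3) - Δ_1) = -24.
Solving the tridiagonal system: σ_0 = -33, σ_1 = 30, σ_2 = -27.
On [1, 2], g(x) = 8 - 6·(x - 1) - 33/2·(x - 1)² + 21/2·(x - 1)³.
With (x - 1) = 1/2: g(3/2) = 35/16.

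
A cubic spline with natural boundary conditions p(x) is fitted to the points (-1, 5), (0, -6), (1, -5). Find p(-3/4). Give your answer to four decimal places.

1.5469

Put σ_i = p'' at the i-th knot. Here h = (1, 1) and Δ = (-11, 1), so the interior equations h_(i-1)·σ_(i-1) + 2(h_(i-1)+h_i)·σ_i + h_i·σ_(i+1) = 6(Δ_i − Δ_(i-1)) read
  1·σ_0 + 4·σ_1 + 1·σ_2 = 6(Δ_1 - Δ_0) = 72
Natural end conditions: σ_0 = σ_2 = 0.
Solving: σ_0 = 0, σ_1 = 18, σ_2 = 0.
On [-1, 0], p(x) = 5 - 14·(x + 1) + 0·(x + 1)² + 3·(x + 1)³.
With (x + 1) = 1/4: p(-3/4) = 99/64.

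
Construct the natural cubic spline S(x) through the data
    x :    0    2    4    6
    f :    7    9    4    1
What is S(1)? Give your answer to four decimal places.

8.7500

Put M_i = S'' at the i-th knot. Here h = (2, 2, 2) and Δ = (1, -5/2, -3/2), so the interior equations h_(i-1)·M_(i-1) + 2(h_(i-1)+h_i)·M_i + h_i·M_(i+1) = 6(Δ_i − Δ_(i-1)) read
  2·M_0 + 8·M_1 + 2·M_2 = 6(Δ_1 - Δ_0) = -21
  2·M_1 + 8·M_2 + 2·M_3 = 6(Δ_2 - Δ_1) = 6
Natural end conditions: M_0 = M_3 = 0.
Hence M_0 = 0, M_1 = -3, M_2 = 3/2, M_3 = 0.
On [0, 2], S(x) = 7 + 2·x + 0·x² - 1/4·x³.
With x = 1: S(1) = 35/4.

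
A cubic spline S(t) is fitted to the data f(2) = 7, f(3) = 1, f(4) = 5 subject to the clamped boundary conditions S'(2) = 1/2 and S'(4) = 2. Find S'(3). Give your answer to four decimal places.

Write M_i for S''(x_i). With h_i = 1, 1 and divided differences Δ_i = -6, 4, the continuity of S' gives the tridiagonal system
  1·M_0 + 4·M_1 + 1·M_2 = 6(Δ_1 - Δ_0) = 60
Clamped end conditions give two more equations: 2h_0·M_0 + h_0·M_1 = 6(Δ_0 - S'(2)) = -39 and h_1·M_1 + 2h_1·M_2 = 6(S'(4) - Δ_1) = -12.
Solving: M_0 = -135/4, M_1 = 57/2, M_2 = -81/4.
On [3, 4], S'(t) = b_1 + 2c_1·(t - 3) + 3d_1·(t - 3)² with b_1 = Δ_1 - h_1(2M_1 + M_2)/6 = -17/8, c_1 = M_1/2 = 57/4, d_1 = (M_2 - M_1)/(6h_1) = -65/8. So S'(3) = -17/8.

-2.1250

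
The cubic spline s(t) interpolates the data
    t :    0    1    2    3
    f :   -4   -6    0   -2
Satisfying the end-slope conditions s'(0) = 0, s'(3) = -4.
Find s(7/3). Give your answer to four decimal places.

0.2914

With M_i denoting the second derivative at x_i, h_i = 1, 1, 1, and Δ_i = (y_(i+1) − y_i)/h_i = -2, 6, -2:
  1·M_0 + 4·M_1 + 1·M_2 = 6(Δ_1 - Δ_0) = 48
  1·M_1 + 4·M_2 + 1·M_3 = 6(Δ_2 - Δ_1) = -48
Clamped end conditions give two more equations: 2h_0·M_0 + h_0·M_1 = 6(Δ_0 - s'(0)) = -12 and h_2·M_2 + 2h_2·M_3 = 6(s'(3) - Δ_2) = -12.
Forward elimination and back-substitution give M_0 = -244/15, M_1 = 308/15, M_2 = -268/15, M_3 = 44/15.
On [2, 3], s(t) = 0 + 52/15·(t - 2) - 134/15·(t - 2)² + 52/15·(t - 2)³.
With (t - 2) = 1/3: s(7/3) = 118/405.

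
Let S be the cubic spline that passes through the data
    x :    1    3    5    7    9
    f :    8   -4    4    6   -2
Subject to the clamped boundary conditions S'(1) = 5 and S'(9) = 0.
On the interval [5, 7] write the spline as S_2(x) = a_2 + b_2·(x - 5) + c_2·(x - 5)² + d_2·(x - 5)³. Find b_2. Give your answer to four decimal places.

5.7143

Let m_i = S''(x_i). Step sizes h_i = 2, 2, 2, 2; slopes of the chords Δ_i = (y_(i+1) - y_i)/h_i = -6, 4, 1, -4.
  2·m_0 + 8·m_1 + 2·m_2 = 6(Δ_1 - Δ_0) = 60
  2·m_1 + 8·m_2 + 2·m_3 = 6(Δ_2 - Δ_1) = -18
  2·m_2 + 8·m_3 + 2·m_4 = 6(Δ_3 - Δ_2) = -30
Clamped end conditions give two more equations: 2h_0·m_0 + h_0·m_1 = 6(Δ_0 - S'(1)) = -66 and h_3·m_3 + 2h_3·m_4 = 6(S'(9) - Δ_3) = 24.
Solving: m_0 = -667/28, m_1 = 205/14, m_2 = -19/4, m_3 = -65/14, m_4 = 233/28.
On [5, 7], with S_2(x) = a_2 + b_2·(x - 5) + c_2·(x - 5)² + d_2·(x - 5)³: c_2 = m_2/2 = -19/8, d_2 = (m_3 - m_2)/(6h_2) = 1/112, b_2 = Δ_2 - h_2(2m_2 + m_3)/6 = 40/7.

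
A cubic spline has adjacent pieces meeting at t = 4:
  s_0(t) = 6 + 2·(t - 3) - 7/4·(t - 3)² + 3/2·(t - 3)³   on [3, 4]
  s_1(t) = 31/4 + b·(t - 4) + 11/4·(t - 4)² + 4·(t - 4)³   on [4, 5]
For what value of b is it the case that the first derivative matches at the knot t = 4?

3

s_0'(t) = 2 - 7/2·(t - 3) + 9/2·(t - 3)², so s_0'(4) = 3. On the right, s_1'(4) = b, so b = 3.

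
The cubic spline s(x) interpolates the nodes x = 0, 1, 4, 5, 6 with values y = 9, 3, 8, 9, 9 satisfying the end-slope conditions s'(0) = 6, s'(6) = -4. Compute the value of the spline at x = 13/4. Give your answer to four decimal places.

Put m_i = s'' at the i-th knot. Here h = (1, 3, 1, 1) and Δ = (-6, 5/3, 1, 0), so the interior equations h_(i-1)·m_(i-1) + 2(h_(i-1)+h_i)·m_i + h_i·m_(i+1) = 6(Δ_i − Δ_(i-1)) read
  1·m_0 + 8·m_1 + 3·m_2 = 6(Δ_1 - Δ_0) = 46
  3·m_1 + 8·m_2 + 1·m_3 = 6(Δ_2 - Δ_1) = -4
  1·m_2 + 4·m_3 + 1·m_4 = 6(Δ_3 - Δ_2) = -6
Clamped end conditions give two more equations: 2h_0·m_0 + h_0·m_1 = 6(Δ_0 - s'(0)) = -72 and h_3·m_3 + 2h_3·m_4 = 6(s'(6) - Δ_3) = -24.
Forward elimination and back-substitution give m_0 = -2431/57, m_1 = 758/57, m_2 = -337/57, m_3 = 194/57, m_4 = -781/57.
On [1, 4], s(x) = 3 - 989/114·(x - 1) + 379/57·(x - 1)² - 365/342·(x - 1)³.
With (x - 1) = 9/4: s(13/4) = 12123/2432.

4.9848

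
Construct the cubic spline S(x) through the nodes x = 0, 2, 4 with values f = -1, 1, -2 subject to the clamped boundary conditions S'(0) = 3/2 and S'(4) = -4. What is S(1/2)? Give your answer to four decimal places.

-0.2891

Put m_i = S'' at the i-th knot. Here h = (2, 2) and Δ = (1, -3/2), so the interior equations h_(i-1)·m_(i-1) + 2(h_(i-1)+h_i)·m_i + h_i·m_(i+1) = 6(Δ_i − Δ_(i-1)) read
  2·m_0 + 8·m_1 + 2·m_2 = 6(Δ_1 - Δ_0) = -15
Clamped end conditions give two more equations: 2h_0·m_0 + h_0·m_1 = 6(Δ_0 - S'(0)) = -3 and h_1·m_1 + 2h_1·m_2 = 6(S'(4) - Δ_1) = -15.
Forward elimination and back-substitution give m_0 = -1/4, m_1 = -1, m_2 = -13/4.
On [0, 2], S(x) = -1 + 3/2·x - 1/8·x² - 1/16·x³.
With x = 1/2: S(1/2) = -37/128.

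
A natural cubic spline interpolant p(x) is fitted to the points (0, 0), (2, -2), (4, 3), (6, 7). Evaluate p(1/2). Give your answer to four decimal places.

Write M_i for p''(x_i). With h_i = 2, 2, 2 and divided differences Δ_i = -1, 5/2, 2, the continuity of p' gives the tridiagonal system
  2·M_0 + 8·M_1 + 2·M_2 = 6(Δ_1 - Δ_0) = 21
  2·M_1 + 8·M_2 + 2·M_3 = 6(Δ_2 - Δ_1) = -3
Natural end conditions: M_0 = M_3 = 0.
Hence M_0 = 0, M_1 = 29/10, M_2 = -11/10, M_3 = 0.
On [0, 2], p(x) = 0 - 59/30·x + 0·x² + 29/120·x³.
With x = 1/2: p(1/2) = -61/64.

-0.9531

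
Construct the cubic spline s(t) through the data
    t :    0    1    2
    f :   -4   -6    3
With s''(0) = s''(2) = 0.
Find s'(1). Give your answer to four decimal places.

Put σ_i = s'' at the i-th knot. Here h = (1, 1) and Δ = (-2, 9), so the interior equations h_(i-1)·σ_(i-1) + 2(h_(i-1)+h_i)·σ_i + h_i·σ_(i+1) = 6(Δ_i − Δ_(i-1)) read
  1·σ_0 + 4·σ_1 + 1·σ_2 = 6(Δ_1 - Δ_0) = 66
Natural end conditions: σ_0 = σ_2 = 0.
Hence σ_0 = 0, σ_1 = 33/2, σ_2 = 0.
On [1, 2], s'(t) = b_1 + 2c_1·(t - 1) + 3d_1·(t - 1)² with b_1 = Δ_1 - h_1(2σ_1 + σ_2)/6 = 7/2, c_1 = σ_1/2 = 33/4, d_1 = (σ_2 - σ_1)/(6h_1) = -11/4. So s'(1) = 7/2.

3.5000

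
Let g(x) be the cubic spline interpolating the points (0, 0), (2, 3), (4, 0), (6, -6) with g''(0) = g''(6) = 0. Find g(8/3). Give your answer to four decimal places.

Let M_i = g''(x_i). Step sizes h_i = 2, 2, 2; slopes of the chords Δ_i = (y_(i+1) - y_i)/h_i = 3/2, -3/2, -3.
  2·M_0 + 8·M_1 + 2·M_2 = 6(Δ_1 - Δ_0) = -18
  2·M_1 + 8·M_2 + 2·M_3 = 6(Δ_2 - Δ_1) = -9
Natural end conditions: M_0 = M_3 = 0.
Solving: M_0 = 0, M_1 = -21/10, M_2 = -3/5, M_3 = 0.
On [2, 4], g(x) = 3 + 1/10·(x - 2) - 21/20·(x - 2)² + 1/8·(x - 2)³.
With (x - 2) = 2/3: g(8/3) = 356/135.

2.6370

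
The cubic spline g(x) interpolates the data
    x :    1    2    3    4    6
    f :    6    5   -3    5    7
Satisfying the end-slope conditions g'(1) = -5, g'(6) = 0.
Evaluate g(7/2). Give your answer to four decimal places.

Write M_i for g''(x_i). With h_i = 1, 1, 1, 2 and divided differences Δ_i = -1, -8, 8, 1, the continuity of g' gives the tridiagonal system
  1·M_0 + 4·M_1 + 1·M_2 = 6(Δ_1 - Δ_0) = -42
  1·M_1 + 4·M_2 + 1·M_3 = 6(Δ_2 - Δ_1) = 96
  1·M_2 + 6·M_3 + 2·M_4 = 6(Δ_3 - Δ_2) = -42
Clamped end conditions give two more equations: 2h_0·M_0 + h_0·M_1 = 6(Δ_0 - g'(1)) = 24 and h_3·M_3 + 2h_3·M_4 = 6(g'(6) - Δ_3) = -6.
Solving the tridiagonal system: M_0 = 1007/41, M_1 = -1030/41, M_2 = 1391/41, M_3 = -598/41, M_4 = 475/82.
On [3, 4], g(x) = -3 - 36/41·(x - 3) + 1391/82·(x - 3)² - 663/82·(x - 3)³.
With (x - 3) = 1/2: g(7/2) = -137/656.

-0.2088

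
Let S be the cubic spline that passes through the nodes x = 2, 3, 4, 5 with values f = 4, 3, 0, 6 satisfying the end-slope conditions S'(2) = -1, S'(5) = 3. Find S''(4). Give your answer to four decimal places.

With M_i denoting the second derivative at x_i, h_i = 1, 1, 1, and Δ_i = (y_(i+1) − y_i)/h_i = -1, -3, 6:
  1·M_0 + 4·M_1 + 1·M_2 = 6(Δ_1 - Δ_0) = -12
  1·M_1 + 4·M_2 + 1·M_3 = 6(Δ_2 - Δ_1) = 54
Clamped end conditions give two more equations: 2h_0·M_0 + h_0·M_1 = 6(Δ_0 - S'(2)) = 0 and h_2·M_2 + 2h_2·M_3 = 6(S'(5) - Δ_2) = -18.
Solving: M_0 = 14/3, M_1 = -28/3, M_2 = 62/3, M_3 = -58/3.

20.6667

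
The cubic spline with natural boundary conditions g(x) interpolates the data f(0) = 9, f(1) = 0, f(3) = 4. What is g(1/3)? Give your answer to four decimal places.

With σ_i denoting the second derivative at x_i, h_i = 1, 2, and Δ_i = (y_(i+1) − y_i)/h_i = -9, 2:
  1·σ_0 + 6·σ_1 + 2·σ_2 = 6(Δ_1 - Δ_0) = 66
Natural end conditions: σ_0 = σ_2 = 0.
Solving the tridiagonal system: σ_0 = 0, σ_1 = 11, σ_2 = 0.
On [0, 1], g(x) = 9 - 65/6·x + 0·x² + 11/6·x³.
With x = 1/3: g(1/3) = 442/81.

5.4568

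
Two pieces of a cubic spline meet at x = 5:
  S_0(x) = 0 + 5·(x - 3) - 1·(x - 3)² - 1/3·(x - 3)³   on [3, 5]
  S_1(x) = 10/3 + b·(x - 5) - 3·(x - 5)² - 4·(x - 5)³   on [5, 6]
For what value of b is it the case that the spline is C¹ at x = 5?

-3

S_0'(x) = 5 - 2·(x - 3) - 1·(x - 3)², so S_0'(5) = -3. On the right, S_1'(5) = b, so b = -3.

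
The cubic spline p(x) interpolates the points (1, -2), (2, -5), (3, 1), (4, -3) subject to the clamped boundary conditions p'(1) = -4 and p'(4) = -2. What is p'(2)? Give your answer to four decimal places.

Let M_i = p''(x_i). Step sizes h_i = 1, 1, 1; slopes of the chords Δ_i = (y_(i+1) - y_i)/h_i = -3, 6, -4.
  1·M_0 + 4·M_1 + 1·M_2 = 6(Δ_1 - Δ_0) = 54
  1·M_1 + 4·M_2 + 1·M_3 = 6(Δ_2 - Δ_1) = -60
Clamped end conditions give two more equations: 2h_0·M_0 + h_0·M_1 = 6(Δ_0 - p'(1)) = 6 and h_2·M_2 + 2h_2·M_3 = 6(p'(4) - Δ_2) = 12.
Solving: M_0 = -118/15, M_1 = 326/15, M_2 = -376/15, M_3 = 278/15.
On [2, 3], p'(x) = b_1 + 2c_1·(x - 2) + 3d_1·(x - 2)² with b_1 = Δ_1 - h_1(2M_1 + M_2)/6 = 44/15, c_1 = M_1/2 = 163/15, d_1 = (M_2 - M_1)/(6h_1) = -39/5. So p'(2) = 44/15.

2.9333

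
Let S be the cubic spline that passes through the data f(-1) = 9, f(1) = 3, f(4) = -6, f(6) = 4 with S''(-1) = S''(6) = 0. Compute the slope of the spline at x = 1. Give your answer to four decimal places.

With M_i denoting the second derivative at x_i, h_i = 2, 3, 2, and Δ_i = (y_(i+1) − y_i)/h_i = -3, -3, 5:
  2·M_0 + 10·M_1 + 3·M_2 = 6(Δ_1 - Δ_0) = 0
  3·M_1 + 10·M_2 + 2·M_3 = 6(Δ_2 - Δ_1) = 48
Natural end conditions: M_0 = M_3 = 0.
Hence M_0 = 0, M_1 = -144/91, M_2 = 480/91, M_3 = 0.
On [1, 4], S'(x) = b_1 + 2c_1·(x - 1) + 3d_1·(x - 1)² with b_1 = Δ_1 - h_1(2M_1 + M_2)/6 = -369/91, c_1 = M_1/2 = -72/91, d_1 = (M_2 - M_1)/(6h_1) = 8/21. So S'(1) = -369/91.

-4.0549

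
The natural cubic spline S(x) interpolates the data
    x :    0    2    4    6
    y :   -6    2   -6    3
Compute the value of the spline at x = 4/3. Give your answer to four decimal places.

Let M_i = S''(x_i). Step sizes h_i = 2, 2, 2; slopes of the chords Δ_i = (y_(i+1) - y_i)/h_i = 4, -4, 9/2.
  2·M_0 + 8·M_1 + 2·M_2 = 6(Δ_1 - Δ_0) = -48
  2·M_1 + 8·M_2 + 2·M_3 = 6(Δ_2 - Δ_1) = 51
Natural end conditions: M_0 = M_3 = 0.
Forward elimination and back-substitution give M_0 = 0, M_1 = -81/10, M_2 = 42/5, M_3 = 0.
On [0, 2], S(x) = -6 + 67/10·x + 0·x² - 27/40·x³.
With x = 4/3: S(4/3) = 4/3.

1.3333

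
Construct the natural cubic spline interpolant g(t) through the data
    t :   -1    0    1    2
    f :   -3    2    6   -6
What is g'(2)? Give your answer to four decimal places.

Write M_i for g''(x_i). With h_i = 1, 1, 1 and divided differences Δ_i = 5, 4, -12, the continuity of g' gives the tridiagonal system
  1·M_0 + 4·M_1 + 1·M_2 = 6(Δ_1 - Δ_0) = -6
  1·M_1 + 4·M_2 + 1·M_3 = 6(Δ_2 - Δ_1) = -96
Natural end conditions: M_0 = M_3 = 0.
Hence M_0 = 0, M_1 = 24/5, M_2 = -126/5, M_3 = 0.
On [1, 2], g'(t) = b_2 + 2c_2·(t - 1) + 3d_2·(t - 1)² with b_2 = Δ_2 - h_2(2M_2 + M_3)/6 = -18/5, c_2 = M_2/2 = -63/5, d_2 = (M_3 - M_2)/(6h_2) = 21/5. So g'(2) = -81/5.

-16.2000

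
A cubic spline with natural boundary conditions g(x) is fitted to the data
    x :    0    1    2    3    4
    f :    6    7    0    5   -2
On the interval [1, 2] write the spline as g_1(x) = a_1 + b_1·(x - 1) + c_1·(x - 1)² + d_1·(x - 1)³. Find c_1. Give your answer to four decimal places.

Put σ_i = g'' at the i-th knot. Here h = (1, 1, 1, 1) and Δ = (1, -7, 5, -7), so the interior equations h_(i-1)·σ_(i-1) + 2(h_(i-1)+h_i)·σ_i + h_i·σ_(i+1) = 6(Δ_i − Δ_(i-1)) read
  1·σ_0 + 4·σ_1 + 1·σ_2 = 6(Δ_1 - Δ_0) = -48
  1·σ_1 + 4·σ_2 + 1·σ_3 = 6(Δ_2 - Δ_1) = 72
  1·σ_2 + 4·σ_3 + 1·σ_4 = 6(Δ_3 - Δ_2) = -72
Natural end conditions: σ_0 = σ_4 = 0.
Solving the tridiagonal system: σ_0 = 0, σ_1 = -135/7, σ_2 = 204/7, σ_3 = -177/7, σ_4 = 0.
On [1, 2], with g_1(x) = a_1 + b_1·(x - 1) + c_1·(x - 1)² + d_1·(x - 1)³: c_1 = σ_1/2 = -135/14, d_1 = (σ_2 - σ_1)/(6h_1) = 113/14, b_1 = Δ_1 - h_1(2σ_1 + σ_2)/6 = -38/7.

-9.6429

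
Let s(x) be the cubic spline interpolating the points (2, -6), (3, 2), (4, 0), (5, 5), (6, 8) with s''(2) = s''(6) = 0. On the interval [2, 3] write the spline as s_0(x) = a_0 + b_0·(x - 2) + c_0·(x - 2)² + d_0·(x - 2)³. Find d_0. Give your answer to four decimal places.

With σ_i denoting the second derivative at x_i, h_i = 1, 1, 1, 1, and Δ_i = (y_(i+1) − y_i)/h_i = 8, -2, 5, 3:
  1·σ_0 + 4·σ_1 + 1·σ_2 = 6(Δ_1 - Δ_0) = -60
  1·σ_1 + 4·σ_2 + 1·σ_3 = 6(Δ_2 - Δ_1) = 42
  1·σ_2 + 4·σ_3 + 1·σ_4 = 6(Δ_3 - Δ_2) = -12
Natural end conditions: σ_0 = σ_4 = 0.
Solving: σ_0 = 0, σ_1 = -135/7, σ_2 = 120/7, σ_3 = -51/7, σ_4 = 0.
On [2, 3], with s_0(x) = a_0 + b_0·(x - 2) + c_0·(x - 2)² + d_0·(x - 2)³: c_0 = σ_0/2 = 0, d_0 = (σ_1 - σ_0)/(6h_0) = -45/14, b_0 = Δ_0 - h_0(2σ_0 + σ_1)/6 = 157/14.

-3.2143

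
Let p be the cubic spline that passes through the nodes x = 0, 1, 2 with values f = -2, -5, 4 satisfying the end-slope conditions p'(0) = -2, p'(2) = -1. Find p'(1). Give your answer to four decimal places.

Let σ_i = p''(x_i). Step sizes h_i = 1, 1; slopes of the chords Δ_i = (y_(i+1) - y_i)/h_i = -3, 9.
  1·σ_0 + 4·σ_1 + 1·σ_2 = 6(Δ_1 - Δ_0) = 72
Clamped end conditions give two more equations: 2h_0·σ_0 + h_0·σ_1 = 6(Δ_0 - p'(0)) = -6 and h_1·σ_1 + 2h_1·σ_2 = 6(p'(2) - Δ_1) = -60.
Hence σ_0 = -41/2, σ_1 = 35, σ_2 = -95/2.
On [1, 2], p'(x) = b_1 + 2c_1·(x - 1) + 3d_1·(x - 1)² with b_1 = Δ_1 - h_1(2σ_1 + σ_2)/6 = 21/4, c_1 = σ_1/2 = 35/2, d_1 = (σ_2 - σ_1)/(6h_1) = -55/4. So p'(1) = 21/4.

5.2500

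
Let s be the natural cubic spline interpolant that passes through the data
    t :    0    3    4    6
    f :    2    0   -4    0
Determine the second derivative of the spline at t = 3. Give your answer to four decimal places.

-3.3191

Write M_i for s''(x_i). With h_i = 3, 1, 2 and divided differences Δ_i = -2/3, -4, 2, the continuity of s' gives the tridiagonal system
  3·M_0 + 8·M_1 + 1·M_2 = 6(Δ_1 - Δ_0) = -20
  1·M_1 + 6·M_2 + 2·M_3 = 6(Δ_2 - Δ_1) = 36
Natural end conditions: M_0 = M_3 = 0.
Forward elimination and back-substitution give M_0 = 0, M_1 = -156/47, M_2 = 308/47, M_3 = 0.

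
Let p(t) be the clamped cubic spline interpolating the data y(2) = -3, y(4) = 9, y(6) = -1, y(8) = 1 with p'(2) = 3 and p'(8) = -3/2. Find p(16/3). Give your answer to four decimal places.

Write m_i for p''(x_i). With h_i = 2, 2, 2 and divided differences Δ_i = 6, -5, 1, the continuity of p' gives the tridiagonal system
  2·m_0 + 8·m_1 + 2·m_2 = 6(Δ_1 - Δ_0) = -66
  2·m_1 + 8·m_2 + 2·m_3 = 6(Δ_2 - Δ_1) = 36
Clamped end conditions give two more equations: 2h_0·m_0 + h_0·m_1 = 6(Δ_0 - p'(2)) = 18 and h_2·m_2 + 2h_2·m_3 = 6(p'(8) - Δ_2) = -15.
Solving the tridiagonal system: m_0 = 113/10, m_1 = -68/5, m_2 = 101/10, m_3 = -44/5.
On [4, 6], p(t) = 9 + 7/10·(t - 4) - 34/5·(t - 4)² + 79/40·(t - 4)³.
With (t - 4) = 4/3: p(16/3) = 341/135.

2.5259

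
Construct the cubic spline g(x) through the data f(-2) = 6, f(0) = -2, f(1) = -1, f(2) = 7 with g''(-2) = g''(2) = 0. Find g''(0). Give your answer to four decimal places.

With σ_i denoting the second derivative at x_i, h_i = 2, 1, 1, and Δ_i = (y_(i+1) − y_i)/h_i = -4, 1, 8:
  2·σ_0 + 6·σ_1 + 1·σ_2 = 6(Δ_1 - Δ_0) = 30
  1·σ_1 + 4·σ_2 + 1·σ_3 = 6(Δ_2 - Δ_1) = 42
Natural end conditions: σ_0 = σ_3 = 0.
Hence σ_0 = 0, σ_1 = 78/23, σ_2 = 222/23, σ_3 = 0.

3.3913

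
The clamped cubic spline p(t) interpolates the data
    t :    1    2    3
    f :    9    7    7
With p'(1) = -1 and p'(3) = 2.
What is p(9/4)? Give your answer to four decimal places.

6.6602

With m_i denoting the second derivative at x_i, h_i = 1, 1, and Δ_i = (y_(i+1) − y_i)/h_i = -2, 0:
  1·m_0 + 4·m_1 + 1·m_2 = 6(Δ_1 - Δ_0) = 12
Clamped end conditions give two more equations: 2h_0·m_0 + h_0·m_1 = 6(Δ_0 - p'(1)) = -6 and h_1·m_1 + 2h_1·m_2 = 6(p'(3) - Δ_1) = 12.
Solving: m_0 = -9/2, m_1 = 3, m_2 = 9/2.
On [2, 3], p(t) = 7 - 7/4·(t - 2) + 3/2·(t - 2)² + 1/4·(t - 2)³.
With (t - 2) = 1/4: p(9/4) = 1705/256.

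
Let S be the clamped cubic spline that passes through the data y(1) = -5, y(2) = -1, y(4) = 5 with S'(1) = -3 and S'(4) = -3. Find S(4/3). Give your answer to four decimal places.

Let σ_i = S''(x_i). Step sizes h_i = 1, 2; slopes of the chords Δ_i = (y_(i+1) - y_i)/h_i = 4, 3.
  1·σ_0 + 6·σ_1 + 2·σ_2 = 6(Δ_1 - Δ_0) = -6
Clamped end conditions give two more equations: 2h_0·σ_0 + h_0·σ_1 = 6(Δ_0 - S'(1)) = 42 and h_1·σ_1 + 2h_1·σ_2 = 6(S'(4) - Δ_1) = -36.
Hence σ_0 = 22, σ_1 = -2, σ_2 = -8.
On [1, 2], S(x) = -5 - 3·(x - 1) + 11·(x - 1)² - 4·(x - 1)³.
With (x - 1) = 1/3: S(4/3) = -133/27.

-4.9259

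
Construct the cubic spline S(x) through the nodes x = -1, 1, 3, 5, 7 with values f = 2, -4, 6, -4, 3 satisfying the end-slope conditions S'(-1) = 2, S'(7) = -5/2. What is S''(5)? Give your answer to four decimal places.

13.9286

Let m_i = S''(x_i). Step sizes h_i = 2, 2, 2, 2; slopes of the chords Δ_i = (y_(i+1) - y_i)/h_i = -3, 5, -5, 7/2.
  2·m_0 + 8·m_1 + 2·m_2 = 6(Δ_1 - Δ_0) = 48
  2·m_1 + 8·m_2 + 2·m_3 = 6(Δ_2 - Δ_1) = -60
  2·m_2 + 8·m_3 + 2·m_4 = 6(Δ_3 - Δ_2) = 51
Clamped end conditions give two more equations: 2h_0·m_0 + h_0·m_1 = 6(Δ_0 - S'(-1)) = -30 and h_3·m_3 + 2h_3·m_4 = 6(S'(7) - Δ_3) = -36.
Solving: m_0 = -393/28, m_1 = 183/14, m_2 = -57/4, m_3 = 195/14, m_4 = -447/28.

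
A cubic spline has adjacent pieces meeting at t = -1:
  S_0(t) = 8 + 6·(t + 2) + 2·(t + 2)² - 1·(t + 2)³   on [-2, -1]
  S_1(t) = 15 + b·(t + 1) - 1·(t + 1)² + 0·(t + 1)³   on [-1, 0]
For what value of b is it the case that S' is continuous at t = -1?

7

S_0'(t) = 6 + 4·(t + 2) - 3·(t + 2)², so S_0'(-1) = 7. On the right, S_1'(-1) = b, so b = 7.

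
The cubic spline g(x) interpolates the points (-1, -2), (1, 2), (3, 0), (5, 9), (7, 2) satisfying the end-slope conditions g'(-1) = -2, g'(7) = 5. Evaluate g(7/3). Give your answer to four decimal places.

With M_i denoting the second derivative at x_i, h_i = 2, 2, 2, 2, and Δ_i = (y_(i+1) − y_i)/h_i = 2, -1, 9/2, -7/2:
  2·M_0 + 8·M_1 + 2·M_2 = 6(Δ_1 - Δ_0) = -18
  2·M_1 + 8·M_2 + 2·M_3 = 6(Δ_2 - Δ_1) = 33
  2·M_2 + 8·M_3 + 2·M_4 = 6(Δ_3 - Δ_2) = -48
Clamped end conditions give two more equations: 2h_0·M_0 + h_0·M_1 = 6(Δ_0 - g'(-1)) = 24 and h_3·M_3 + 2h_3·M_4 = 6(g'(7) - Δ_3) = 51.
Hence M_0 = 529/56, M_1 = -193/28, M_2 = 73/8, M_3 = -367/28, M_4 = 1081/56.
On [1, 3], g(x) = 2 + 31/56·(x - 1) - 193/56·(x - 1)² + 299/224·(x - 1)³.
With (x - 1) = 4/3: g(7/3) = -85/378.

-0.2249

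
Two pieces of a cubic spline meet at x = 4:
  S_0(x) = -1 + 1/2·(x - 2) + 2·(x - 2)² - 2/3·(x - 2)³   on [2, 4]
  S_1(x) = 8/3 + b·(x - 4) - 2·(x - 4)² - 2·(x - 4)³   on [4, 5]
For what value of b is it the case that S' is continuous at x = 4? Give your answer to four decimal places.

0.5000

S_0'(x) = 1/2 + 4·(x - 2) - 2·(x - 2)², so S_0'(4) = 1/2. On the right, S_1'(4) = b, so b = 1/2.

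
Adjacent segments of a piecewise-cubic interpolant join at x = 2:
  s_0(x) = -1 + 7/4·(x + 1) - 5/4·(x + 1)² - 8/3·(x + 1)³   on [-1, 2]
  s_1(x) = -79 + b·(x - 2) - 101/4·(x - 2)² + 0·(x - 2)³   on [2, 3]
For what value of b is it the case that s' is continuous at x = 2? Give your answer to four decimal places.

-77.7500

s_0'(x) = 7/4 - 5/2·(x + 1) - 8·(x + 1)², so s_0'(2) = -311/4. On the right, s_1'(2) = b, so b = -311/4.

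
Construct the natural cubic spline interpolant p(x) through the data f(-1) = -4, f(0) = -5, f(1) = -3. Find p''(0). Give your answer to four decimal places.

4.5000

With M_i denoting the second derivative at x_i, h_i = 1, 1, and Δ_i = (y_(i+1) − y_i)/h_i = -1, 2:
  1·M_0 + 4·M_1 + 1·M_2 = 6(Δ_1 - Δ_0) = 18
Natural end conditions: M_0 = M_2 = 0.
Hence M_0 = 0, M_1 = 9/2, M_2 = 0.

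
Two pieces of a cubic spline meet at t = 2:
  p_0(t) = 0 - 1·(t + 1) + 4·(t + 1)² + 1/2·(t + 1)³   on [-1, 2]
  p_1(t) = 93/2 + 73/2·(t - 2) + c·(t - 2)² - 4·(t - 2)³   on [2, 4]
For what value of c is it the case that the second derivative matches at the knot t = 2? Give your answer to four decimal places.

8.5000

p_0''(t) = 8 + 3·(t + 1), so p_0''(2) = 17. On the right, p_1''(2) = 2c, so c = 17/2.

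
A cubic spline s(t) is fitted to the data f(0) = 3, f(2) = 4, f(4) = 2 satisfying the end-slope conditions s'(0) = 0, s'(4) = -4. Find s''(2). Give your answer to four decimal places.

Let M_i = s''(x_i). Step sizes h_i = 2, 2; slopes of the chords Δ_i = (y_(i+1) - y_i)/h_i = 1/2, -1.
  2·M_0 + 8·M_1 + 2·M_2 = 6(Δ_1 - Δ_0) = -9
Clamped end conditions give two more equations: 2h_0·M_0 + h_0·M_1 = 6(Δ_0 - s'(0)) = 3 and h_1·M_1 + 2h_1·M_2 = 6(s'(4) - Δ_1) = -18.
Forward elimination and back-substitution give M_0 = 7/8, M_1 = -1/4, M_2 = -35/8.

-0.2500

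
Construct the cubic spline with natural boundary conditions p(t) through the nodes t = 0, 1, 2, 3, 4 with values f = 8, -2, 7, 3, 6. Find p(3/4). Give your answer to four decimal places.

-1.5156

Put m_i = p'' at the i-th knot. Here h = (1, 1, 1, 1) and Δ = (-10, 9, -4, 3), so the interior equations h_(i-1)·m_(i-1) + 2(h_(i-1)+h_i)·m_i + h_i·m_(i+1) = 6(Δ_i − Δ_(i-1)) read
  1·m_0 + 4·m_1 + 1·m_2 = 6(Δ_1 - Δ_0) = 114
  1·m_1 + 4·m_2 + 1·m_3 = 6(Δ_2 - Δ_1) = -78
  1·m_2 + 4·m_3 + 1·m_4 = 6(Δ_3 - Δ_2) = 42
Natural end conditions: m_0 = m_4 = 0.
Forward elimination and back-substitution give m_0 = 0, m_1 = 258/7, m_2 = -234/7, m_3 = 132/7, m_4 = 0.
On [0, 1], p(t) = 8 - 113/7·t + 0·t² + 43/7·t³.
With t = 3/4: p(3/4) = -97/64.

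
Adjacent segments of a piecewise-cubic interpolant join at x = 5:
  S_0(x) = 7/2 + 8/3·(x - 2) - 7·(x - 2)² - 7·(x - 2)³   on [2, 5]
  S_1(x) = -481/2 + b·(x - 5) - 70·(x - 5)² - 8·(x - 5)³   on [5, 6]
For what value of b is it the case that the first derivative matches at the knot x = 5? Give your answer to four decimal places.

-228.3333

S_0'(x) = 8/3 - 14·(x - 2) - 21·(x - 2)², so S_0'(5) = -685/3. On the right, S_1'(5) = b, so b = -685/3.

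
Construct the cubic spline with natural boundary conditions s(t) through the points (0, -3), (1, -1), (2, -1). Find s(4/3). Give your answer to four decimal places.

-0.8148

With M_i denoting the second derivative at x_i, h_i = 1, 1, and Δ_i = (y_(i+1) − y_i)/h_i = 2, 0:
  1·M_0 + 4·M_1 + 1·M_2 = 6(Δ_1 - Δ_0) = -12
Natural end conditions: M_0 = M_2 = 0.
Hence M_0 = 0, M_1 = -3, M_2 = 0.
On [1, 2], s(t) = -1 + 1·(t - 1) - 3/2·(t - 1)² + 1/2·(t - 1)³.
With (t - 1) = 1/3: s(4/3) = -22/27.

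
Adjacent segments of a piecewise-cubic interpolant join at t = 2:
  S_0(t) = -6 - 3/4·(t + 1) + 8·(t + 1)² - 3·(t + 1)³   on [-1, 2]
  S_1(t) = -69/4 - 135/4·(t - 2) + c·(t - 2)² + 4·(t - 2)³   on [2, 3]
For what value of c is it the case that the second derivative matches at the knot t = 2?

S_0''(t) = 16 - 18·(t + 1), so S_0''(2) = -38. On the right, S_1''(2) = 2c, so c = -19.

-19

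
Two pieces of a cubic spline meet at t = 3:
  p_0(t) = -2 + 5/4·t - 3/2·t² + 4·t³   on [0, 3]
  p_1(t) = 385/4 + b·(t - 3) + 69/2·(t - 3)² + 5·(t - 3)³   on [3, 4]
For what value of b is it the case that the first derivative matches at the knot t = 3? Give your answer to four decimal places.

p_0'(t) = 5/4 - 3·t + 12·t², so p_0'(3) = 401/4. On the right, p_1'(3) = b, so b = 401/4.

100.2500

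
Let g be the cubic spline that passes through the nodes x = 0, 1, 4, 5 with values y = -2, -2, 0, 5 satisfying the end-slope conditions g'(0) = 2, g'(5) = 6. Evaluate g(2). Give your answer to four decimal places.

-2.7443

Write σ_i for g''(x_i). With h_i = 1, 3, 1 and divided differences Δ_i = 0, 2/3, 5, the continuity of g' gives the tridiagonal system
  1·σ_0 + 8·σ_1 + 3·σ_2 = 6(Δ_1 - Δ_0) = 4
  3·σ_1 + 8·σ_2 + 1·σ_3 = 6(Δ_2 - Δ_1) = 26
Clamped end conditions give two more equations: 2h_0·σ_0 + h_0·σ_1 = 6(Δ_0 - g'(0)) = -12 and h_2·σ_2 + 2h_2·σ_3 = 6(g'(5) - Δ_2) = 6.
Hence σ_0 = -382/63, σ_1 = 8/63, σ_2 = 190/63, σ_3 = 94/63.
On [1, 4], g(x) = -2 - 61/63·(x - 1) + 4/63·(x - 1)² + 13/81·(x - 1)³.
With (x - 1) = 1: g(2) = -1556/567.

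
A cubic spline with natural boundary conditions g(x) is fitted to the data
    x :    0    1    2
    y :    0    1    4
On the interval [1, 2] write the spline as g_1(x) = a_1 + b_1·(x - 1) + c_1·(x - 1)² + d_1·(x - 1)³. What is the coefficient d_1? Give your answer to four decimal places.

Put σ_i = g'' at the i-th knot. Here h = (1, 1) and Δ = (1, 3), so the interior equations h_(i-1)·σ_(i-1) + 2(h_(i-1)+h_i)·σ_i + h_i·σ_(i+1) = 6(Δ_i − Δ_(i-1)) read
  1·σ_0 + 4·σ_1 + 1·σ_2 = 6(Δ_1 - Δ_0) = 12
Natural end conditions: σ_0 = σ_2 = 0.
Solving the tridiagonal system: σ_0 = 0, σ_1 = 3, σ_2 = 0.
On [1, 2], with g_1(x) = a_1 + b_1·(x - 1) + c_1·(x - 1)² + d_1·(x - 1)³: c_1 = σ_1/2 = 3/2, d_1 = (σ_2 - σ_1)/(6h_1) = -1/2, b_1 = Δ_1 - h_1(2σ_1 + σ_2)/6 = 2.

-0.5000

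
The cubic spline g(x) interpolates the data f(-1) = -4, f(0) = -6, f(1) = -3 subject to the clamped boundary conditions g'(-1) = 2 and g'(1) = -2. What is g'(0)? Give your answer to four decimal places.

Write σ_i for g''(x_i). With h_i = 1, 1 and divided differences Δ_i = -2, 3, the continuity of g' gives the tridiagonal system
  1·σ_0 + 4·σ_1 + 1·σ_2 = 6(Δ_1 - Δ_0) = 30
Clamped end conditions give two more equations: 2h_0·σ_0 + h_0·σ_1 = 6(Δ_0 - g'(-1)) = -24 and h_1·σ_1 + 2h_1·σ_2 = 6(g'(1) - Δ_1) = -30.
Solving the tridiagonal system: σ_0 = -43/2, σ_1 = 19, σ_2 = -49/2.
On [0, 1], g'(x) = b_1 + 2c_1·x + 3d_1·x² with b_1 = Δ_1 - h_1(2σ_1 + σ_2)/6 = 3/4, c_1 = σ_1/2 = 19/2, d_1 = (σ_2 - σ_1)/(6h_1) = -29/4. So g'(0) = 3/4.

0.7500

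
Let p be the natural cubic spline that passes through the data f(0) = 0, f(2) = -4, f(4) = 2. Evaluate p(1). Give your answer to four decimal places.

-2.9375

Write m_i for p''(x_i). With h_i = 2, 2 and divided differences Δ_i = -2, 3, the continuity of p' gives the tridiagonal system
  2·m_0 + 8·m_1 + 2·m_2 = 6(Δ_1 - Δ_0) = 30
Natural end conditions: m_0 = m_2 = 0.
Solving: m_0 = 0, m_1 = 15/4, m_2 = 0.
On [0, 2], p(t) = 0 - 13/4·t + 0·t² + 5/16·t³.
With t = 1: p(1) = -47/16.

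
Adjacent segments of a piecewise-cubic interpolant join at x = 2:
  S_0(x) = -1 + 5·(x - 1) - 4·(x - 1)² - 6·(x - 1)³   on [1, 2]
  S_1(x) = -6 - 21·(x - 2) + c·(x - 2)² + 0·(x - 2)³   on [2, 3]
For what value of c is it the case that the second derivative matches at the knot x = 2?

-22

S_0''(x) = -8 - 36·(x - 1), so S_0''(2) = -44. On the right, S_1''(2) = 2c, so c = -22.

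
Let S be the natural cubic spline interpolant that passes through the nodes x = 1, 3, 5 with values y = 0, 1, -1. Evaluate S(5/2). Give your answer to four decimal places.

0.9961

With σ_i denoting the second derivative at x_i, h_i = 2, 2, and Δ_i = (y_(i+1) − y_i)/h_i = 1/2, -1:
  2·σ_0 + 8·σ_1 + 2·σ_2 = 6(Δ_1 - Δ_0) = -9
Natural end conditions: σ_0 = σ_2 = 0.
Forward elimination and back-substitution give σ_0 = 0, σ_1 = -9/8, σ_2 = 0.
On [1, 3], S(x) = 0 + 7/8·(x - 1) + 0·(x - 1)² - 3/32·(x - 1)³.
With (x - 1) = 3/2: S(5/2) = 255/256.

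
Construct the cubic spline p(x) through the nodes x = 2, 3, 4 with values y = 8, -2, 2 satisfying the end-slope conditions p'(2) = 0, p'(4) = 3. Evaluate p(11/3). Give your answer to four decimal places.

Put M_i = p'' at the i-th knot. Here h = (1, 1) and Δ = (-10, 4), so the interior equations h_(i-1)·M_(i-1) + 2(h_(i-1)+h_i)·M_i + h_i·M_(i+1) = 6(Δ_i − Δ_(i-1)) read
  1·M_0 + 4·M_1 + 1·M_2 = 6(Δ_1 - Δ_0) = 84
Clamped end conditions give two more equations: 2h_0·M_0 + h_0·M_1 = 6(Δ_0 - p'(2)) = -60 and h_1·M_1 + 2h_1·M_2 = 6(p'(4) - Δ_1) = -6.
Solving the tridiagonal system: M_0 = -99/2, M_1 = 39, M_2 = -45/2.
On [3, 4], p(x) = -2 - 21/4·(x - 3) + 39/2·(x - 3)² - 41/4·(x - 3)³.
With (x - 3) = 2/3: p(11/3) = 7/54.

0.1296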